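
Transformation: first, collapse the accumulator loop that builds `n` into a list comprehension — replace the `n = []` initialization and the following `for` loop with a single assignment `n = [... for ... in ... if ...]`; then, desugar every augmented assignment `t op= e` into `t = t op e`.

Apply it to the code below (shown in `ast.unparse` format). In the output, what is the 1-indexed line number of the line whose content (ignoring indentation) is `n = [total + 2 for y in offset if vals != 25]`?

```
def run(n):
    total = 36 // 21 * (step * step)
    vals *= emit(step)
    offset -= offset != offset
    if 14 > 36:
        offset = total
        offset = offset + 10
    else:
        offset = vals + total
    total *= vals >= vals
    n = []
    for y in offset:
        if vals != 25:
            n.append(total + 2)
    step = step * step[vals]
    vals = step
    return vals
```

Transformed code:
def run(n):
    total = 36 // 21 * (step * step)
    vals = vals * emit(step)
    offset = offset - (offset != offset)
    if 14 > 36:
        offset = total
        offset = offset + 10
    else:
        offset = vals + total
    total = total * (vals >= vals)
    n = [total + 2 for y in offset if vals != 25]
    step = step * step[vals]
    vals = step
    return vals

11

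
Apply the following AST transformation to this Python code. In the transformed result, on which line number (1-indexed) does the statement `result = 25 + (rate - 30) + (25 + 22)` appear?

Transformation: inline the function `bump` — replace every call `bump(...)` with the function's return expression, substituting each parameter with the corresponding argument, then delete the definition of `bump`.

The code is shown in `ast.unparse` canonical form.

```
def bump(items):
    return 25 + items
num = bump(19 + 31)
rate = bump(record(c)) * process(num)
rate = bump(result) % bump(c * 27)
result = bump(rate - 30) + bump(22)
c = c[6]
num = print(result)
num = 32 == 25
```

4

Transformed code:
num = 25 + (19 + 31)
rate = (25 + record(c)) * process(num)
rate = (25 + result) % (25 + c * 27)
result = 25 + (rate - 30) + (25 + 22)
c = c[6]
num = print(result)
num = 32 == 25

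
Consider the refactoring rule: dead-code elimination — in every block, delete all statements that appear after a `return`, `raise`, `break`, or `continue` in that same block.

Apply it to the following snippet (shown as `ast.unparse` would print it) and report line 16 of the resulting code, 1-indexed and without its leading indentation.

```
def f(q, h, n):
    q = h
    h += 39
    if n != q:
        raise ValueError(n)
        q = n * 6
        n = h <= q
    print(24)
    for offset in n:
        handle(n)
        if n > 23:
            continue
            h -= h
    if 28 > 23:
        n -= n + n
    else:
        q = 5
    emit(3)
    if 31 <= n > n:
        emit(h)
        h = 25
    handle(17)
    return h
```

Transformed code:
def f(q, h, n):
    q = h
    h += 39
    if n != q:
        raise ValueError(n)
    print(24)
    for offset in n:
        handle(n)
        if n > 23:
            continue
    if 28 > 23:
        n -= n + n
    else:
        q = 5
    emit(3)
    if 31 <= n > n:
        emit(h)
        h = 25
    handle(17)
    return h

if 31 <= n > n:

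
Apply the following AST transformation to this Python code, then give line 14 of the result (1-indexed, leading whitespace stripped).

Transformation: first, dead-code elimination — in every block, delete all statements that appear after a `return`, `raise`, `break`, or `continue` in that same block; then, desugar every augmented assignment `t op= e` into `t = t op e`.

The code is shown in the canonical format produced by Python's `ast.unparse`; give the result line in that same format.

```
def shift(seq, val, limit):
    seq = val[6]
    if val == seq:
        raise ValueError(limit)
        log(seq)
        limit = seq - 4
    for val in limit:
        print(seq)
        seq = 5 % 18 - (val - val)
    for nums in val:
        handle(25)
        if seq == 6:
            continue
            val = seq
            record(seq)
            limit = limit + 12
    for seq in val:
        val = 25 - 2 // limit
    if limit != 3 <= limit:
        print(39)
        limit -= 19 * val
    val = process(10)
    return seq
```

if limit != 3 <= limit:

Transformed code:
def shift(seq, val, limit):
    seq = val[6]
    if val == seq:
        raise ValueError(limit)
    for val in limit:
        print(seq)
        seq = 5 % 18 - (val - val)
    for nums in val:
        handle(25)
        if seq == 6:
            continue
    for seq in val:
        val = 25 - 2 // limit
    if limit != 3 <= limit:
        print(39)
        limit = limit - 19 * val
    val = process(10)
    return seq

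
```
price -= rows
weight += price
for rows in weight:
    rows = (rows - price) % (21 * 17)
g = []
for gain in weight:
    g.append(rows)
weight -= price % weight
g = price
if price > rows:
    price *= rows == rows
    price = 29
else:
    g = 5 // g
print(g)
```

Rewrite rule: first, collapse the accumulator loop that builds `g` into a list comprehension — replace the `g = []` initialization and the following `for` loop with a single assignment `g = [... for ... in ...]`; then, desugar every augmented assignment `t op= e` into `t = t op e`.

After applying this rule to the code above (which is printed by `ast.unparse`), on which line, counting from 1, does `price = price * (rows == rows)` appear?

9

Transformed code:
price = price - rows
weight = weight + price
for rows in weight:
    rows = (rows - price) % (21 * 17)
g = [rows for gain in weight]
weight = weight - price % weight
g = price
if price > rows:
    price = price * (rows == rows)
    price = 29
else:
    g = 5 // g
print(g)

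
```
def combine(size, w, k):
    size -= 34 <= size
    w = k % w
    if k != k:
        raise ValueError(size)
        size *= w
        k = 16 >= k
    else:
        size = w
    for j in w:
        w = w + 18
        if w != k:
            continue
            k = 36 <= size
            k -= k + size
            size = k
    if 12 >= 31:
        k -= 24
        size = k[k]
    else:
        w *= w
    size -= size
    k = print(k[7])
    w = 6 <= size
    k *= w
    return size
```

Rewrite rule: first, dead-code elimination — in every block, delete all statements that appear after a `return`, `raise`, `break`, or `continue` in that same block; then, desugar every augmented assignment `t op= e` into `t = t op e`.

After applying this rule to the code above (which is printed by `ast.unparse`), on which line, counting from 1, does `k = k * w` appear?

20

Transformed code:
def combine(size, w, k):
    size = size - (34 <= size)
    w = k % w
    if k != k:
        raise ValueError(size)
    else:
        size = w
    for j in w:
        w = w + 18
        if w != k:
            continue
    if 12 >= 31:
        k = k - 24
        size = k[k]
    else:
        w = w * w
    size = size - size
    k = print(k[7])
    w = 6 <= size
    k = k * w
    return size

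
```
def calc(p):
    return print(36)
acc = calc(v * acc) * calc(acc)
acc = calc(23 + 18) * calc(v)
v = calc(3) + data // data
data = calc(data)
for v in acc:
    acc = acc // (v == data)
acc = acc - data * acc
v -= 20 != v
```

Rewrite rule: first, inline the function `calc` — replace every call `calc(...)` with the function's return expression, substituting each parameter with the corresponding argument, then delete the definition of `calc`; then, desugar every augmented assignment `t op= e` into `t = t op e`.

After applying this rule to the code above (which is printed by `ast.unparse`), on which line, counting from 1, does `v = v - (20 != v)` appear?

Transformed code:
acc = print(36) * print(36)
acc = print(36) * print(36)
v = print(36) + data // data
data = print(36)
for v in acc:
    acc = acc // (v == data)
acc = acc - data * acc
v = v - (20 != v)

8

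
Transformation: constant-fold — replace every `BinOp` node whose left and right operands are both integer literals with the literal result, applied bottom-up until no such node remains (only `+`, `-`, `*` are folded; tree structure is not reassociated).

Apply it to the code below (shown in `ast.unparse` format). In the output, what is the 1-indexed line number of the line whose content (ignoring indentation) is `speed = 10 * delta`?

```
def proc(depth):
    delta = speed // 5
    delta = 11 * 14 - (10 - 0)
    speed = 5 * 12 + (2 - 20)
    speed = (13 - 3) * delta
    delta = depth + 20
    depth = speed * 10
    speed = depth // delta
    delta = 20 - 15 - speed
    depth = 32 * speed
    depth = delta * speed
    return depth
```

5

Transformed code:
def proc(depth):
    delta = speed // 5
    delta = 144
    speed = 42
    speed = 10 * delta
    delta = depth + 20
    depth = speed * 10
    speed = depth // delta
    delta = 5 - speed
    depth = 32 * speed
    depth = delta * speed
    return depth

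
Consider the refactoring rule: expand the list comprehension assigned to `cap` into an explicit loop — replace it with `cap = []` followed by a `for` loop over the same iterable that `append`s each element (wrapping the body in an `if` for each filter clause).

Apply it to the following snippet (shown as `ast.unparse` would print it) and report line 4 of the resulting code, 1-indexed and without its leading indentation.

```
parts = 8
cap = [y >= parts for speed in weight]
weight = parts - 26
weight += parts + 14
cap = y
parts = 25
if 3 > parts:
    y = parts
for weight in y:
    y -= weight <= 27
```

Transformed code:
parts = 8
cap = []
for speed in weight:
    cap.append(y >= parts)
weight = parts - 26
weight += parts + 14
cap = y
parts = 25
if 3 > parts:
    y = parts
for weight in y:
    y -= weight <= 27

cap.append(y >= parts)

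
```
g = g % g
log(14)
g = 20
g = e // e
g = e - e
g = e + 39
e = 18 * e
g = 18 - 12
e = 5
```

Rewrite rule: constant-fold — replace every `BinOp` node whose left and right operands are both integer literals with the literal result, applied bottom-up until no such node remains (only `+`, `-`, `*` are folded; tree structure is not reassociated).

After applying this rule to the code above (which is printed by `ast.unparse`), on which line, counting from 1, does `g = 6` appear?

Transformed code:
g = g % g
log(14)
g = 20
g = e // e
g = e - e
g = e + 39
e = 18 * e
g = 6
e = 5

8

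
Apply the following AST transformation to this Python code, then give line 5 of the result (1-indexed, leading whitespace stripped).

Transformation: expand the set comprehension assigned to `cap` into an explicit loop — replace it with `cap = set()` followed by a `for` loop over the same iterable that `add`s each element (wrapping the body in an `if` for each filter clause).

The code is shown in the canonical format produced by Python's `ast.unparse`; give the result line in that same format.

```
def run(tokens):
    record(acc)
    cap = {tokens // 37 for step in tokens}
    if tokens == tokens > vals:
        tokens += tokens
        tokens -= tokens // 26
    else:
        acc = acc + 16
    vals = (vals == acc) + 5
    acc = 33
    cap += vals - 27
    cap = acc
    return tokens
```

Transformed code:
def run(tokens):
    record(acc)
    cap = set()
    for step in tokens:
        cap.add(tokens // 37)
    if tokens == tokens > vals:
        tokens += tokens
        tokens -= tokens // 26
    else:
        acc = acc + 16
    vals = (vals == acc) + 5
    acc = 33
    cap += vals - 27
    cap = acc
    return tokens

cap.add(tokens // 37)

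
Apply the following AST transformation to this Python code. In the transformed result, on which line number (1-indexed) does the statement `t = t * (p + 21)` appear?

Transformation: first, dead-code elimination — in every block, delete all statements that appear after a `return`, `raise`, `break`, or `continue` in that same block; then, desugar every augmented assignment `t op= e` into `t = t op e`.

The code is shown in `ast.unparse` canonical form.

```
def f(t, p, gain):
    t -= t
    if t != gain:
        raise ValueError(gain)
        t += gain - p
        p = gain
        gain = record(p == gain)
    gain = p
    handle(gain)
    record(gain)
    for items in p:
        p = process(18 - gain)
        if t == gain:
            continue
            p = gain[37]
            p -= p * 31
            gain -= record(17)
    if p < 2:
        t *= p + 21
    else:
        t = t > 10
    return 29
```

Transformed code:
def f(t, p, gain):
    t = t - t
    if t != gain:
        raise ValueError(gain)
    gain = p
    handle(gain)
    record(gain)
    for items in p:
        p = process(18 - gain)
        if t == gain:
            continue
    if p < 2:
        t = t * (p + 21)
    else:
        t = t > 10
    return 29

13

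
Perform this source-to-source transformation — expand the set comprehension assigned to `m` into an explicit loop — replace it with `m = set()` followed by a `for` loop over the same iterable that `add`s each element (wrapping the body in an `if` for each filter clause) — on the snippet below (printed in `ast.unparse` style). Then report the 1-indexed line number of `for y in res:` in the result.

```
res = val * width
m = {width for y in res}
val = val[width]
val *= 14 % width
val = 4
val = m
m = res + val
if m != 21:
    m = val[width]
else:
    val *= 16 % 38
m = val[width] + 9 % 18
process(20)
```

Transformed code:
res = val * width
m = set()
for y in res:
    m.add(width)
val = val[width]
val *= 14 % width
val = 4
val = m
m = res + val
if m != 21:
    m = val[width]
else:
    val *= 16 % 38
m = val[width] + 9 % 18
process(20)

3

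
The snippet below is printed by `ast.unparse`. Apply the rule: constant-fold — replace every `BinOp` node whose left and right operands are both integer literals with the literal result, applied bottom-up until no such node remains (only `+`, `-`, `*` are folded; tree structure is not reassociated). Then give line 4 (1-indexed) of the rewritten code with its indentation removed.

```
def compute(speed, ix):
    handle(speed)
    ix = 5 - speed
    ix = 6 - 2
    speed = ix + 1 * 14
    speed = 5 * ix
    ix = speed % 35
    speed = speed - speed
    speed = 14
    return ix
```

ix = 4

Transformed code:
def compute(speed, ix):
    handle(speed)
    ix = 5 - speed
    ix = 4
    speed = ix + 14
    speed = 5 * ix
    ix = speed % 35
    speed = speed - speed
    speed = 14
    return ix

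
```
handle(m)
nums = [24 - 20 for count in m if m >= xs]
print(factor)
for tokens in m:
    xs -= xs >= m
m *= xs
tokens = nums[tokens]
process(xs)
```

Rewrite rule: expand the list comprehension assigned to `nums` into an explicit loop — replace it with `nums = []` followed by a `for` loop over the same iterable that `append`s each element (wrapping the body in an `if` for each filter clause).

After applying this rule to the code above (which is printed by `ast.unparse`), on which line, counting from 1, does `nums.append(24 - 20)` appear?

5

Transformed code:
handle(m)
nums = []
for count in m:
    if m >= xs:
        nums.append(24 - 20)
print(factor)
for tokens in m:
    xs -= xs >= m
m *= xs
tokens = nums[tokens]
process(xs)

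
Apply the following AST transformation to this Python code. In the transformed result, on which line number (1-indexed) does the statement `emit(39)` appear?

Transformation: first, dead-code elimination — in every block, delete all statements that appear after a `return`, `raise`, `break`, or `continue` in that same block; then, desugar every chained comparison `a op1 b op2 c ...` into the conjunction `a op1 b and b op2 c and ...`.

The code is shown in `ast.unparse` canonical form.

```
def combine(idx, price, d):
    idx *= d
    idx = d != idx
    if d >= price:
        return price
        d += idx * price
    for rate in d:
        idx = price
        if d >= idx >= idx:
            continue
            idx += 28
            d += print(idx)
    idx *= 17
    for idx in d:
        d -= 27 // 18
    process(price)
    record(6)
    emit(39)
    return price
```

Transformed code:
def combine(idx, price, d):
    idx *= d
    idx = d != idx
    if d >= price:
        return price
    for rate in d:
        idx = price
        if d >= idx and idx >= idx:
            continue
    idx *= 17
    for idx in d:
        d -= 27 // 18
    process(price)
    record(6)
    emit(39)
    return price

15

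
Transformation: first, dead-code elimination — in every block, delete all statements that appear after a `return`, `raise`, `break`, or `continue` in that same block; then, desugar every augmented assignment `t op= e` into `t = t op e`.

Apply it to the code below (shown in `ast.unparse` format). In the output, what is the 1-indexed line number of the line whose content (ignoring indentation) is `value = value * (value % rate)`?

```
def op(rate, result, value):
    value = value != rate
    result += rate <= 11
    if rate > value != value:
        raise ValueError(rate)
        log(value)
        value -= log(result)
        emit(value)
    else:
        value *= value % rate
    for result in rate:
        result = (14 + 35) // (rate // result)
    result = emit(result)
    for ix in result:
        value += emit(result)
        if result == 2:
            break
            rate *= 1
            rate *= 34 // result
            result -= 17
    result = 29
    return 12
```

7

Transformed code:
def op(rate, result, value):
    value = value != rate
    result = result + (rate <= 11)
    if rate > value != value:
        raise ValueError(rate)
    else:
        value = value * (value % rate)
    for result in rate:
        result = (14 + 35) // (rate // result)
    result = emit(result)
    for ix in result:
        value = value + emit(result)
        if result == 2:
            break
    result = 29
    return 12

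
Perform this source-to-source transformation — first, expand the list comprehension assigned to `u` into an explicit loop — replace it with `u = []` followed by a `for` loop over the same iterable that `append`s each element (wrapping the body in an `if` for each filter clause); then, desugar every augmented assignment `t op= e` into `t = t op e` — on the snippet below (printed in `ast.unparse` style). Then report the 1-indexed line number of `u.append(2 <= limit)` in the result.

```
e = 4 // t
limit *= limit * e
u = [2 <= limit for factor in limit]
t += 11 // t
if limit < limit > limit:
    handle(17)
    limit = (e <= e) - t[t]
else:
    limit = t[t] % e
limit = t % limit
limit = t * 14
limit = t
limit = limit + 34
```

5

Transformed code:
e = 4 // t
limit = limit * (limit * e)
u = []
for factor in limit:
    u.append(2 <= limit)
t = t + 11 // t
if limit < limit > limit:
    handle(17)
    limit = (e <= e) - t[t]
else:
    limit = t[t] % e
limit = t % limit
limit = t * 14
limit = t
limit = limit + 34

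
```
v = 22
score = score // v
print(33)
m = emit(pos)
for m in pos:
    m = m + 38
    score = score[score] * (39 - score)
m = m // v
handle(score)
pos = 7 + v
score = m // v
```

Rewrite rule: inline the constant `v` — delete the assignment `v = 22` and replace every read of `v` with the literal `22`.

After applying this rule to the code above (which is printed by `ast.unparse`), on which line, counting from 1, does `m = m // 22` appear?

7

Transformed code:
score = score // 22
print(33)
m = emit(pos)
for m in pos:
    m = m + 38
    score = score[score] * (39 - score)
m = m // 22
handle(score)
pos = 7 + 22
score = m // 22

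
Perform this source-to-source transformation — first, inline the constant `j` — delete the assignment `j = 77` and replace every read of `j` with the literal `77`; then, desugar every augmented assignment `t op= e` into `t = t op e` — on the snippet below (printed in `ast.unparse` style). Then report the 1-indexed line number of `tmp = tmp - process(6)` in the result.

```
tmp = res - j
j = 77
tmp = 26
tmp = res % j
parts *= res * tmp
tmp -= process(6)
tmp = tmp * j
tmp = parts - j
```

Transformed code:
tmp = res - 77
tmp = 26
tmp = res % 77
parts = parts * (res * tmp)
tmp = tmp - process(6)
tmp = tmp * 77
tmp = parts - 77

5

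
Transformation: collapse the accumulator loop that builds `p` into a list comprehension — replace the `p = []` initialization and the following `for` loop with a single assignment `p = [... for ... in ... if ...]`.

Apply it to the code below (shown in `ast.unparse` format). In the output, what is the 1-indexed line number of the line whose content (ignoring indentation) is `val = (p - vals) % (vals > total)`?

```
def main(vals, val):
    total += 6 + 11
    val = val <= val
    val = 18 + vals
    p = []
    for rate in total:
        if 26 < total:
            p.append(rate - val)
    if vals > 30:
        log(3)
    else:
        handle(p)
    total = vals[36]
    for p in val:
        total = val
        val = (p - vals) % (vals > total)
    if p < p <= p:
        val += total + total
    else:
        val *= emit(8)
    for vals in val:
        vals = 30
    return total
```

Transformed code:
def main(vals, val):
    total += 6 + 11
    val = val <= val
    val = 18 + vals
    p = [rate - val for rate in total if 26 < total]
    if vals > 30:
        log(3)
    else:
        handle(p)
    total = vals[36]
    for p in val:
        total = val
        val = (p - vals) % (vals > total)
    if p < p <= p:
        val += total + total
    else:
        val *= emit(8)
    for vals in val:
        vals = 30
    return total

13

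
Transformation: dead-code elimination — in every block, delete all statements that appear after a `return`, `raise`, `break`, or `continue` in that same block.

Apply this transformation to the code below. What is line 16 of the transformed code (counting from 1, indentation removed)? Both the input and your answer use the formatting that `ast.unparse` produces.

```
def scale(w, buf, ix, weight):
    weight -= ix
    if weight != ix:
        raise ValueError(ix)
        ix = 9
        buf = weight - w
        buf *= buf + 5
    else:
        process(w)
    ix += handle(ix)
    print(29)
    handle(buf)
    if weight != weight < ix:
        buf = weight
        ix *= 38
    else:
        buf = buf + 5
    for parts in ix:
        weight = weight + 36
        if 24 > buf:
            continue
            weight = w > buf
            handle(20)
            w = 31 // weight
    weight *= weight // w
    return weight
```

Transformed code:
def scale(w, buf, ix, weight):
    weight -= ix
    if weight != ix:
        raise ValueError(ix)
    else:
        process(w)
    ix += handle(ix)
    print(29)
    handle(buf)
    if weight != weight < ix:
        buf = weight
        ix *= 38
    else:
        buf = buf + 5
    for parts in ix:
        weight = weight + 36
        if 24 > buf:
            continue
    weight *= weight // w
    return weight

weight = weight + 36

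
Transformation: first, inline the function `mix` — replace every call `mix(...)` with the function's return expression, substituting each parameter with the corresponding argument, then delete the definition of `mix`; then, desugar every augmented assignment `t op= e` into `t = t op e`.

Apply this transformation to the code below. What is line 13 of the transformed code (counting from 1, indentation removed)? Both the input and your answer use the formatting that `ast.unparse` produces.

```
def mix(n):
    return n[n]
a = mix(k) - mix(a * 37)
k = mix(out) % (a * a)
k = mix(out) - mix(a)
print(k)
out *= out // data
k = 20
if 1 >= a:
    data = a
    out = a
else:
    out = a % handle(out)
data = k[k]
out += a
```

Transformed code:
a = k[k] - (a * 37)[a * 37]
k = out[out] % (a * a)
k = out[out] - a[a]
print(k)
out = out * (out // data)
k = 20
if 1 >= a:
    data = a
    out = a
else:
    out = a % handle(out)
data = k[k]
out = out + a

out = out + a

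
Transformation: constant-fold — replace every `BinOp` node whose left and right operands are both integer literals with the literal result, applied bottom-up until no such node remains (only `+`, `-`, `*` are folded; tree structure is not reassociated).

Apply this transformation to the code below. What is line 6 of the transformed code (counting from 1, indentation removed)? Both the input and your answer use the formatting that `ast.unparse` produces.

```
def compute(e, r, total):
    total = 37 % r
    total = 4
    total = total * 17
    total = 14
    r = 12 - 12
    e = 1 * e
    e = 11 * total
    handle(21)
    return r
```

Transformed code:
def compute(e, r, total):
    total = 37 % r
    total = 4
    total = total * 17
    total = 14
    r = 0
    e = 1 * e
    e = 11 * total
    handle(21)
    return r

r = 0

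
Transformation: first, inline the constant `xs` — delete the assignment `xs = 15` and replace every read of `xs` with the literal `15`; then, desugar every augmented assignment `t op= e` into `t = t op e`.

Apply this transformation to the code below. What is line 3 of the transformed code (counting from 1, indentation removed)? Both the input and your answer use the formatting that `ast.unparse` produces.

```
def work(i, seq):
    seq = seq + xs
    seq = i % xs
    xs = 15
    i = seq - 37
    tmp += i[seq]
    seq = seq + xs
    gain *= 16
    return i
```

Transformed code:
def work(i, seq):
    seq = seq + 15
    seq = i % 15
    i = seq - 37
    tmp = tmp + i[seq]
    seq = seq + 15
    gain = gain * 16
    return i

seq = i % 15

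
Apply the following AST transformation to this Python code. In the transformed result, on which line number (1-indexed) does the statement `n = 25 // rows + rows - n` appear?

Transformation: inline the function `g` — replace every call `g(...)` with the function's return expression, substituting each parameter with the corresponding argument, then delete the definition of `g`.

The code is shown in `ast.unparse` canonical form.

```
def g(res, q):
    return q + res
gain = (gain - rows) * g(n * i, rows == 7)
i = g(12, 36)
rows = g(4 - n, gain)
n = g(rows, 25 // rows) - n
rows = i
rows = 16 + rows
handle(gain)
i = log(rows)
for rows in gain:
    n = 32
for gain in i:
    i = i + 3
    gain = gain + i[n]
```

Transformed code:
gain = (gain - rows) * ((rows == 7) + n * i)
i = 36 + 12
rows = gain + (4 - n)
n = 25 // rows + rows - n
rows = i
rows = 16 + rows
handle(gain)
i = log(rows)
for rows in gain:
    n = 32
for gain in i:
    i = i + 3
    gain = gain + i[n]

4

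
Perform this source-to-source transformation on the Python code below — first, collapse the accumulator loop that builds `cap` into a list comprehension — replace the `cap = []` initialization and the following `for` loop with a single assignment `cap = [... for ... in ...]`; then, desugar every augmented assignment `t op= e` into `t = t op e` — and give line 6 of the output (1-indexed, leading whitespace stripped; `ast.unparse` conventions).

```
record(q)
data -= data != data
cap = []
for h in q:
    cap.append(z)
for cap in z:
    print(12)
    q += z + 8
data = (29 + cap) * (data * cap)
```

q = q + (z + 8)

Transformed code:
record(q)
data = data - (data != data)
cap = [z for h in q]
for cap in z:
    print(12)
    q = q + (z + 8)
data = (29 + cap) * (data * cap)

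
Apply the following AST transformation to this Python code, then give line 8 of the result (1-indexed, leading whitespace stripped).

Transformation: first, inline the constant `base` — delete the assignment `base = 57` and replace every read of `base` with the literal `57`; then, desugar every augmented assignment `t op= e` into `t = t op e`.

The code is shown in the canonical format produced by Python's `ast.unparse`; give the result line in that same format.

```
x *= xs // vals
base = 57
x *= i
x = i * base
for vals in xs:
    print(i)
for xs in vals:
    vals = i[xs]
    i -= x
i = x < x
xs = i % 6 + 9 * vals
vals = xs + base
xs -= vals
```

Transformed code:
x = x * (xs // vals)
x = x * i
x = i * 57
for vals in xs:
    print(i)
for xs in vals:
    vals = i[xs]
    i = i - x
i = x < x
xs = i % 6 + 9 * vals
vals = xs + 57
xs = xs - vals

i = i - x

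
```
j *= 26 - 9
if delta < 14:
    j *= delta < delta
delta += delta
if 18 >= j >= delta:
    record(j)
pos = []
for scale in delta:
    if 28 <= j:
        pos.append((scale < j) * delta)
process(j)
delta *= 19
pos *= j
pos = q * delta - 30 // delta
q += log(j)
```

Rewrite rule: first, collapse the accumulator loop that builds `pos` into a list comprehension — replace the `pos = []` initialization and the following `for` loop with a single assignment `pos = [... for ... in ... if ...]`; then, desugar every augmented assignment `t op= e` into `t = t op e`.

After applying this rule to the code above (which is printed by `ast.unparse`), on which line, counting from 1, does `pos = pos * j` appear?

10

Transformed code:
j = j * (26 - 9)
if delta < 14:
    j = j * (delta < delta)
delta = delta + delta
if 18 >= j >= delta:
    record(j)
pos = [(scale < j) * delta for scale in delta if 28 <= j]
process(j)
delta = delta * 19
pos = pos * j
pos = q * delta - 30 // delta
q = q + log(j)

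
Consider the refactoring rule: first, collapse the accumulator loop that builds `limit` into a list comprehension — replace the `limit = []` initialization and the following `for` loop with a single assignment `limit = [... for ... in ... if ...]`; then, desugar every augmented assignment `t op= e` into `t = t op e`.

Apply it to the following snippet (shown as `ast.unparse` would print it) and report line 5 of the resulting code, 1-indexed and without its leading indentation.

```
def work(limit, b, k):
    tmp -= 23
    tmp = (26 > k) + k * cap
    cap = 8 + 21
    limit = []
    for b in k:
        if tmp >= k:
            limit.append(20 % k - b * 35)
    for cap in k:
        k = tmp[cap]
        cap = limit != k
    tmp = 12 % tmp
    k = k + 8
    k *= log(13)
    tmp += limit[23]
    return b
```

Transformed code:
def work(limit, b, k):
    tmp = tmp - 23
    tmp = (26 > k) + k * cap
    cap = 8 + 21
    limit = [20 % k - b * 35 for b in k if tmp >= k]
    for cap in k:
        k = tmp[cap]
        cap = limit != k
    tmp = 12 % tmp
    k = k + 8
    k = k * log(13)
    tmp = tmp + limit[23]
    return b

limit = [20 % k - b * 35 for b in k if tmp >= k]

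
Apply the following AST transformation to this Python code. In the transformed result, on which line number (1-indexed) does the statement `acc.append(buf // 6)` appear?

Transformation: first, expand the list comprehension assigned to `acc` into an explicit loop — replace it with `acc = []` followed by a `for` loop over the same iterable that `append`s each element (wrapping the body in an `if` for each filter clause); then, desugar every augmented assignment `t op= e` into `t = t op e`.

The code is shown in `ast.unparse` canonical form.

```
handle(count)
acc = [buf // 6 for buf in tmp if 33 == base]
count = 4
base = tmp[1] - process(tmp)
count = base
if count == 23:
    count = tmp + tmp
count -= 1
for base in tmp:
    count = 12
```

5

Transformed code:
handle(count)
acc = []
for buf in tmp:
    if 33 == base:
        acc.append(buf // 6)
count = 4
base = tmp[1] - process(tmp)
count = base
if count == 23:
    count = tmp + tmp
count = count - 1
for base in tmp:
    count = 12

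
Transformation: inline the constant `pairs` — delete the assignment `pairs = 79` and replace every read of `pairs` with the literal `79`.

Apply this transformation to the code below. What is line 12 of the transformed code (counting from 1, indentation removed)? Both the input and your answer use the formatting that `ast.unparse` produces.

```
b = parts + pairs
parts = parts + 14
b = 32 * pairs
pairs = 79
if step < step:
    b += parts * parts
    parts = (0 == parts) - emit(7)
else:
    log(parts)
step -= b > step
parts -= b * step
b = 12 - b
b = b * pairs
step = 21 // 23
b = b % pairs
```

b = b * 79

Transformed code:
b = parts + 79
parts = parts + 14
b = 32 * 79
if step < step:
    b += parts * parts
    parts = (0 == parts) - emit(7)
else:
    log(parts)
step -= b > step
parts -= b * step
b = 12 - b
b = b * 79
step = 21 // 23
b = b % 79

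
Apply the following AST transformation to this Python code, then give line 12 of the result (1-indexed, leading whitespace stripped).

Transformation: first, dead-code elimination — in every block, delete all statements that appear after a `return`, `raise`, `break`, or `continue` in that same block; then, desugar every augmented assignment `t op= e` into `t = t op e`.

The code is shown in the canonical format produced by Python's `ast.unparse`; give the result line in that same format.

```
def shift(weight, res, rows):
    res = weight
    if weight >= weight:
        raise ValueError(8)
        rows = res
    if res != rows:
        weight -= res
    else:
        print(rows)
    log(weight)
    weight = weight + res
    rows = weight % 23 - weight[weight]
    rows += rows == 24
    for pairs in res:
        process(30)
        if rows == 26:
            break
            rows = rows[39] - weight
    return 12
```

Transformed code:
def shift(weight, res, rows):
    res = weight
    if weight >= weight:
        raise ValueError(8)
    if res != rows:
        weight = weight - res
    else:
        print(rows)
    log(weight)
    weight = weight + res
    rows = weight % 23 - weight[weight]
    rows = rows + (rows == 24)
    for pairs in res:
        process(30)
        if rows == 26:
            break
    return 12

rows = rows + (rows == 24)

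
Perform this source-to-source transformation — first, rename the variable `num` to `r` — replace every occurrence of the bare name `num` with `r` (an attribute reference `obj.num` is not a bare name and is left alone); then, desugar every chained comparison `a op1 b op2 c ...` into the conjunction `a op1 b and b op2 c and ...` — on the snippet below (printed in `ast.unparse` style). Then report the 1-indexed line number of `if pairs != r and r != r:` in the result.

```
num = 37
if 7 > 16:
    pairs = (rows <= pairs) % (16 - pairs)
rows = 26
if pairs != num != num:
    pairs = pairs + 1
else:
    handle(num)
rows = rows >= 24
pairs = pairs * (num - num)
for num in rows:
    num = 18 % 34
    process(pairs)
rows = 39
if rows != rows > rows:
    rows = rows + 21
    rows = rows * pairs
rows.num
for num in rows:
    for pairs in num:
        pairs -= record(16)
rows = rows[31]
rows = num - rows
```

Transformed code:
r = 37
if 7 > 16:
    pairs = (rows <= pairs) % (16 - pairs)
rows = 26
if pairs != r and r != r:
    pairs = pairs + 1
else:
    handle(r)
rows = rows >= 24
pairs = pairs * (r - r)
for r in rows:
    r = 18 % 34
    process(pairs)
rows = 39
if rows != rows and rows > rows:
    rows = rows + 21
    rows = rows * pairs
rows.num
for r in rows:
    for pairs in r:
        pairs -= record(16)
rows = rows[31]
rows = r - rows

5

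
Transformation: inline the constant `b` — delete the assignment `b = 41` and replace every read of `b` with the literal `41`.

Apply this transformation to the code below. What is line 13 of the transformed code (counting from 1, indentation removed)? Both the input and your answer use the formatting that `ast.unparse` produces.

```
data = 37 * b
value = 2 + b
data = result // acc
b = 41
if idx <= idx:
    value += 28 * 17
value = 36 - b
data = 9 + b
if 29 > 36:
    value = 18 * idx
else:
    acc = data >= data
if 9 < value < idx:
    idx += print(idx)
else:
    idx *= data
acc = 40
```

idx += print(idx)

Transformed code:
data = 37 * 41
value = 2 + 41
data = result // acc
if idx <= idx:
    value += 28 * 17
value = 36 - 41
data = 9 + 41
if 29 > 36:
    value = 18 * idx
else:
    acc = data >= data
if 9 < value < idx:
    idx += print(idx)
else:
    idx *= data
acc = 40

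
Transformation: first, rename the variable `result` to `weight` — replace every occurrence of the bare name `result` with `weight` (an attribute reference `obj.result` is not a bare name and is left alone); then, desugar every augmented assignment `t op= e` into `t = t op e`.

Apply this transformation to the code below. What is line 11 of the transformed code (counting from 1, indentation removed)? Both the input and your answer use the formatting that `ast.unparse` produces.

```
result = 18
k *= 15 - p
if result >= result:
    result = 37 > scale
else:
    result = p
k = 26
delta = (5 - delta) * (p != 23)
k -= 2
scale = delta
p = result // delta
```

p = weight // delta

Transformed code:
weight = 18
k = k * (15 - p)
if weight >= weight:
    weight = 37 > scale
else:
    weight = p
k = 26
delta = (5 - delta) * (p != 23)
k = k - 2
scale = delta
p = weight // delta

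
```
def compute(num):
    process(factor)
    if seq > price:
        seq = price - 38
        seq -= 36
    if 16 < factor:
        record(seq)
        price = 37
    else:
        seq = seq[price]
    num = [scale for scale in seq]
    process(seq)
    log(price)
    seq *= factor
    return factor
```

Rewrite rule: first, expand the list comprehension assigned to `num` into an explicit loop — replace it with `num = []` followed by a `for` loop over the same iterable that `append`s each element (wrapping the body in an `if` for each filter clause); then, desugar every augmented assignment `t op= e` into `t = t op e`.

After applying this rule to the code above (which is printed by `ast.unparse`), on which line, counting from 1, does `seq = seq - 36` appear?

Transformed code:
def compute(num):
    process(factor)
    if seq > price:
        seq = price - 38
        seq = seq - 36
    if 16 < factor:
        record(seq)
        price = 37
    else:
        seq = seq[price]
    num = []
    for scale in seq:
        num.append(scale)
    process(seq)
    log(price)
    seq = seq * factor
    return factor

5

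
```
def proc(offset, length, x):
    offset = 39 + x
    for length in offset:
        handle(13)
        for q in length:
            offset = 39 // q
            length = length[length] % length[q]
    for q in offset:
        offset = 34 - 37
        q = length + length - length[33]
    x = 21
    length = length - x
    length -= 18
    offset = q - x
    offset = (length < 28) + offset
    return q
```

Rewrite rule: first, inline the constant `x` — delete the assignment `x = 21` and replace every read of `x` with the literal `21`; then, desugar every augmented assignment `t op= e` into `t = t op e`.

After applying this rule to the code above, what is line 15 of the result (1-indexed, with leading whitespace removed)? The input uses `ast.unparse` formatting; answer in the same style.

return q

Transformed code:
def proc(offset, length, x):
    offset = 39 + 21
    for length in offset:
        handle(13)
        for q in length:
            offset = 39 // q
            length = length[length] % length[q]
    for q in offset:
        offset = 34 - 37
        q = length + length - length[33]
    length = length - 21
    length = length - 18
    offset = q - 21
    offset = (length < 28) + offset
    return q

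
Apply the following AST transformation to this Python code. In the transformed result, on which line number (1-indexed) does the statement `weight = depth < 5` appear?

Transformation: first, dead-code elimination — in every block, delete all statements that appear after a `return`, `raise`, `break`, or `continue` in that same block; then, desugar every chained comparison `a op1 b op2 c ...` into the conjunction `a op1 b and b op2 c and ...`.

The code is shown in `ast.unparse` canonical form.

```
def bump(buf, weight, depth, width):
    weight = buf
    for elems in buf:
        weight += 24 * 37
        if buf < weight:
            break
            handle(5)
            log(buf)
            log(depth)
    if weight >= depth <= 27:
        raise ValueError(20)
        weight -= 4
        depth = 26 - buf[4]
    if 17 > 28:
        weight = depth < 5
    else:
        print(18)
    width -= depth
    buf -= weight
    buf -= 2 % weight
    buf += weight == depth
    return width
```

Transformed code:
def bump(buf, weight, depth, width):
    weight = buf
    for elems in buf:
        weight += 24 * 37
        if buf < weight:
            break
    if weight >= depth and depth <= 27:
        raise ValueError(20)
    if 17 > 28:
        weight = depth < 5
    else:
        print(18)
    width -= depth
    buf -= weight
    buf -= 2 % weight
    buf += weight == depth
    return width

10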